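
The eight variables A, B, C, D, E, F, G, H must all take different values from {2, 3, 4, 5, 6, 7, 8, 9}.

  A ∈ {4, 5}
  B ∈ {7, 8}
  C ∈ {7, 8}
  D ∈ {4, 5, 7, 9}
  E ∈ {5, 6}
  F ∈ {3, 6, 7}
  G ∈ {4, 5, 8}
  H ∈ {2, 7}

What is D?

The 8 variables together cover exactly {2, 3, 4, 5, 6, 7, 8, 9} — 8 values for 8 variables — and 2 appears only in H's list, so H = 2.
The 7 still-open variables together cover exactly {3, 4, 5, 6, 7, 8, 9} — 7 values for 7 variables — and 3 appears only in F's list, so F = 3.
The 6 still-open variables together cover exactly {4, 5, 6, 7, 8, 9} — 6 values for 6 variables — and 6 appears only in E's list, so E = 6.
The 5 still-open variables draw from only 5 values {4, 5, 7, 8, 9}, so each is used; only D can be 9, hence D = 9.

9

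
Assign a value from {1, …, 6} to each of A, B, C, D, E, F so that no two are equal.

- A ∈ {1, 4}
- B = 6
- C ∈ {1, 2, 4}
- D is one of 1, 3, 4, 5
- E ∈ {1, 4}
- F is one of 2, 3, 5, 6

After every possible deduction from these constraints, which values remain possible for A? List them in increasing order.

B must be 6 (only option left). Eliminate 6 elsewhere: F.
A and E between them cover only {1, 4} — a naked pair. Remove those values from C, D.
C has just one choice, so C = 2. Strike 2 from F.
No further eliminations apply; A can still be any of 1, 4.

1, 4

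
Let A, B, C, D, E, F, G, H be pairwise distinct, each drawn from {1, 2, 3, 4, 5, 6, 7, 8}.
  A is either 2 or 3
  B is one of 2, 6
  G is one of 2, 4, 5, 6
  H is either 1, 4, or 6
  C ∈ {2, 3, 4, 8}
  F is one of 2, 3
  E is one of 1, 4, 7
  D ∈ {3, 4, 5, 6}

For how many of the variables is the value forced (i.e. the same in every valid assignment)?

4

The 8 variables together cover exactly {1, 2, 3, 4, 5, 6, 7, 8} — 8 values for 8 variables — and 7 appears only in E's list, so E = 7.
The 7 still-open variables draw from only 7 values {1, 2, 3, 4, 5, 6, 8}, so each is used; only H can be 1, hence H = 1.
Among the 6 still-open variables, 8 fits only C (and all 6 values in {2, 3, 4, 5, 6, 8} must be used), so C = 8.
A and F share exactly the 2 values {2, 3}; by pigeonhole those values go to them, so strike 2, 3 from B, D, G.
B's domain is down to {6}, so B = 6. So D, G can't be 6.
Determined: B=6, C=8, E=7, H=1. The other variables each still have more than one consistent value. That makes 4.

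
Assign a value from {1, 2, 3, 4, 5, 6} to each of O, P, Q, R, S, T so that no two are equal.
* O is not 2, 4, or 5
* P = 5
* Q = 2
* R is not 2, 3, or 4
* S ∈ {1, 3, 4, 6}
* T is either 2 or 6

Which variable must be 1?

P's domain is down to {5}, so P = 5. Strike 5 from R.
Q's domain is down to {2}, so Q = 2. Remove 2 from T.
T's domain is down to {6}, so T = 6. Eliminate 6 elsewhere: O, R, S.
So 1 goes to R.

R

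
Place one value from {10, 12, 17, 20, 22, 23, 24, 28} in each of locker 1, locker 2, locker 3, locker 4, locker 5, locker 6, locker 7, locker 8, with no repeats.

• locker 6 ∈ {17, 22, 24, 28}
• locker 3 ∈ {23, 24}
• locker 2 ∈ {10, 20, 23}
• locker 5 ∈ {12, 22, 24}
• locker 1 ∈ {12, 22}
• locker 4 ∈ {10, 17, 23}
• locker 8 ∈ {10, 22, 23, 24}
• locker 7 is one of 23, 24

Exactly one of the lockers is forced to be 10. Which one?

The 8 variables together cover exactly {10, 12, 17, 20, 22, 23, 24, 28} — 8 values for 8 variables — and 20 appears only in locker 2's list, so locker 2 = 20.
The 7 still-open variables draw from only 7 values {10, 12, 17, 22, 23, 24, 28}, so each is used; only locker 6 can be 28, hence locker 6 = 28.
The 6 still-open variables draw from only 6 values {10, 12, 17, 22, 23, 24}, so each is used; only locker 4 can be 17, hence locker 4 = 17.
The 5 still-open variables together cover exactly {10, 12, 22, 23, 24} — 5 values for 5 variables — and 10 appears only in locker 8's list, so locker 8 = 10.

locker 8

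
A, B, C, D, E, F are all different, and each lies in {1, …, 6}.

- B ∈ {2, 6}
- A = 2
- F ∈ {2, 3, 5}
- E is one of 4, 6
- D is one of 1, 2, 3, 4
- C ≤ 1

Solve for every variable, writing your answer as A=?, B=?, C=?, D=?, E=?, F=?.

A=2, B=6, C=1, D=3, E=4, F=5

A must be 2 (only option left). Eliminate 2 elsewhere: B, D, F.
That leaves B = 6. So E can't be 6.
C's domain is down to {1}, so C = 1. Strike 1 from D.
E must be 4 (only option left). Strike 4 from D.
D has just one choice, so D = 3. Strike 3 from F.
F must be 5 (only option left).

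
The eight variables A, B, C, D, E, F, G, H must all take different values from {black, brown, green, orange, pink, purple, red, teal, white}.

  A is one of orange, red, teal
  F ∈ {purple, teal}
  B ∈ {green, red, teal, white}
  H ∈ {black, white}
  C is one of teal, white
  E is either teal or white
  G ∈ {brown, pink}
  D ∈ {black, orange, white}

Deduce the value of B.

green

C and E between them cover only {teal, white} — a naked pair. Remove those values from A, B, D, F, H.
F has just one choice, so F = purple.
H has just one choice, so H = black. So D can't be black.
That leaves D = orange. Remove orange from A.
A must be red (only option left). So B can't be red.
So B = green.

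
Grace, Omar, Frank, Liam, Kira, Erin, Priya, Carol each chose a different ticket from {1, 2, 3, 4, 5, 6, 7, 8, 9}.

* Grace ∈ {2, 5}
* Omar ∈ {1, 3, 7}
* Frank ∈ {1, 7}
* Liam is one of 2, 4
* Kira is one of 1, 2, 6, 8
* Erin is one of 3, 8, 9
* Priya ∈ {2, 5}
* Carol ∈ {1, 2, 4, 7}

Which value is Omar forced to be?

The 2 variables Grace and Priya are confined to {2, 5}, which locks those values in; drop them from Liam, Kira, Carol.
Liam must be 4 (only option left). Remove 4 from Carol.
Frank and Carol share exactly the 2 values {1, 7}; by pigeonhole those values go to them, so strike 1, 7 from Omar, Kira.
So Omar = 3.

3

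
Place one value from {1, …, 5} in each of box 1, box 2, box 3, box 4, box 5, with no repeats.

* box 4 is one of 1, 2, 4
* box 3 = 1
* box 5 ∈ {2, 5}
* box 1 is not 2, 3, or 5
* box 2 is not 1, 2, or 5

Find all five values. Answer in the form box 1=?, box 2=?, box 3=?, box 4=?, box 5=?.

box 3's domain is down to {1}, so box 3 = 1. So box 1, box 4 can't be 1.
box 1 must be 4 (only option left). Remove 4 from box 2, box 4.
box 2's domain is down to {3}, so box 2 = 3.
box 4 must be 2 (only option left). Eliminate 2 elsewhere: box 5.
box 5 must be 5 (only option left).

box 1=4, box 2=3, box 3=1, box 4=2, box 5=5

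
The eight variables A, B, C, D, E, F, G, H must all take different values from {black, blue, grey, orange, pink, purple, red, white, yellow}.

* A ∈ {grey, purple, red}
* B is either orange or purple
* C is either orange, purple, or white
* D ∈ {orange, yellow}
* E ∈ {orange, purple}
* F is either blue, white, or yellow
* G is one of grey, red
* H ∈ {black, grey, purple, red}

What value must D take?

The 8 variables draw from only 8 values {black, blue, grey, orange, purple, red, white, yellow}, so each is used; only H can be black, hence H = black.
The 7 still-open variables draw from only 7 values {blue, grey, orange, purple, red, white, yellow}, so each is used; only F can be blue, hence F = blue.
The 6 still-open variables draw from only 6 values {grey, orange, purple, red, white, yellow}, so each is used; only C can be white, hence C = white.
The 5 still-open variables together cover exactly {grey, orange, purple, red, yellow} — 5 values for 5 variables — and yellow appears only in D's list, so D = yellow.

yellow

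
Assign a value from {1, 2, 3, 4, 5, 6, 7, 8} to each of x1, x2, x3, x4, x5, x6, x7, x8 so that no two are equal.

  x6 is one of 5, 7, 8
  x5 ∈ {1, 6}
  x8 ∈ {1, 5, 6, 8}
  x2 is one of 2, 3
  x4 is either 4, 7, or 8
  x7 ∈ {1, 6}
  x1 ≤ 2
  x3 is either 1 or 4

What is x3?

4

The 8 variables together cover exactly {1, 2, 3, 4, 5, 6, 7, 8} — 8 values for 8 variables — and 3 appears only in x2's list, so x2 = 3.
Among the 7 still-open variables, 2 fits only x1 (and all 7 values in {1, 2, 4, 5, 6, 7, 8} must be used), so x1 = 2.
x5 and x7 share exactly the 2 values {1, 6}; by pigeonhole those values go to them, so strike 1, 6 from x3, x8.
So x3 = 4.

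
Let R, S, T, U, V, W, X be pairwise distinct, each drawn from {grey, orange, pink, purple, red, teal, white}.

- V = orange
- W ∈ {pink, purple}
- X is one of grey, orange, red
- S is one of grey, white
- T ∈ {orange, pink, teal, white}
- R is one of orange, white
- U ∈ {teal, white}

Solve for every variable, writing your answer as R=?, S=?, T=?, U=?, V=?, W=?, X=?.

V's domain is down to {orange}, so V = orange. So R, T, X can't be orange.
R has just one choice, so R = white. Strike white from S, T, U.
S's domain is down to {grey}, so S = grey. Remove grey from X.
U has just one choice, so U = teal. So T can't be teal.
X must be red (only option left).
T must be pink (only option left). So W can't be pink.
W's domain is down to {purple}, so W = purple.

R=white, S=grey, T=pink, U=teal, V=orange, W=purple, X=red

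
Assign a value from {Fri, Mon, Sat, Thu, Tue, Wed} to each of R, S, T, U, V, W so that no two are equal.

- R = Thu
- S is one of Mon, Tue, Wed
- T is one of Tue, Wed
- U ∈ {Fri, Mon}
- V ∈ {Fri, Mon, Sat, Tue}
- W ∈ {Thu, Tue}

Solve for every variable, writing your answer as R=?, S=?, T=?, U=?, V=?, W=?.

R=Thu, S=Mon, T=Wed, U=Fri, V=Sat, W=Tue

R must be Thu (only option left). Strike Thu from W.
W's domain is down to {Tue}, so W = Tue. Eliminate Tue elsewhere: S, T, V.
T must be Wed (only option left). Strike Wed from S.
That leaves S = Mon. So U, V can't be Mon.
U has just one choice, so U = Fri. Remove Fri from V.
V must be Sat (only option left).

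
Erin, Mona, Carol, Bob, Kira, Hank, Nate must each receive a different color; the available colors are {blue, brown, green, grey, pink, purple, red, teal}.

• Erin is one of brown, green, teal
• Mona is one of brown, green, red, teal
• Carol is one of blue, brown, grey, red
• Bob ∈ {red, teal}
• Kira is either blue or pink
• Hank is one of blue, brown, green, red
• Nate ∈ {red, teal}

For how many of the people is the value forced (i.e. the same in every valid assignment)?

3

Among the 7 variables, grey fits only Carol (and all 7 values in {blue, brown, green, grey, pink, red, teal} must be used), so Carol = grey.
Among the 6 still-open variables, pink fits only Kira (and all 6 values in {blue, brown, green, pink, red, teal} must be used), so Kira = pink.
Among the 5 still-open variables, blue fits only Hank (and all 5 values in {blue, brown, green, red, teal} must be used), so Hank = blue.
The 2 variables Bob and Nate are confined to {red, teal}, which locks those values in; drop them from Erin, Mona.
Determined: Carol=grey, Kira=pink, Hank=blue. The other people each still have more than one consistent value. That makes 3.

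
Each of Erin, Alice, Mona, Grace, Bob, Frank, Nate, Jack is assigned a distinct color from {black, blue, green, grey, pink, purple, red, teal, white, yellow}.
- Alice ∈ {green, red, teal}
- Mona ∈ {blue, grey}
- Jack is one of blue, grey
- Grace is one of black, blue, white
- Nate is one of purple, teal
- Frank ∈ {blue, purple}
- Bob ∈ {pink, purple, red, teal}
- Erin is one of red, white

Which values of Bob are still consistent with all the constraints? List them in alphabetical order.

Mona and Jack share exactly the 2 values {blue, grey}; by pigeonhole those values go to them, so strike blue, grey from Grace, Frank.
That leaves Frank = purple. Strike purple from Bob, Nate.
Nate has just one choice, so Nate = teal. Eliminate teal elsewhere: Alice, Bob.
No further eliminations apply; Bob can still be any of pink, red.

pink, red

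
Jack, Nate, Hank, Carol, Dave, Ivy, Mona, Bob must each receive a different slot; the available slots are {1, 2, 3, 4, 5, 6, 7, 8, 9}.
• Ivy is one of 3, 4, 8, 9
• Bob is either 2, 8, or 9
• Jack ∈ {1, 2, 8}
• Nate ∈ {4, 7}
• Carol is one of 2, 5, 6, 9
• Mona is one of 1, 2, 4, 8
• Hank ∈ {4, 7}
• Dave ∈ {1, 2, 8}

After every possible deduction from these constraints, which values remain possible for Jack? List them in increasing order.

Nate and Hank between them cover only {4, 7} — a naked pair. Remove those values from Ivy, Mona.
The 3 variables Jack, Dave, Mona are confined to {1, 2, 8}, which locks those values in; drop them from Carol, Ivy, Bob.
Bob has just one choice, so Bob = 9. Remove 9 from Carol, Ivy.
Ivy's domain is down to {3}, so Ivy = 3.
No further eliminations apply; Jack can still be any of 1, 2, 8.

1, 2, 8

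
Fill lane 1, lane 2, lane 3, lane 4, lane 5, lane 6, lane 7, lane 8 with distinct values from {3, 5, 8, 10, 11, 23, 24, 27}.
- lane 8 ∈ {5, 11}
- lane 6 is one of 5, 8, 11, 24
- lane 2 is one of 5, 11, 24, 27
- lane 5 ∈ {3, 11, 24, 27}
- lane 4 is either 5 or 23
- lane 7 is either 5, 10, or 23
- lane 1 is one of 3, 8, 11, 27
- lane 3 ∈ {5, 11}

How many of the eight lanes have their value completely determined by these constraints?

2

The 8 variables draw from only 8 values {3, 5, 8, 10, 11, 23, 24, 27}, so each is used; only lane 7 can be 10, hence lane 7 = 10.
The 7 still-open variables together cover exactly {3, 5, 8, 11, 23, 24, 27} — 7 values for 7 variables — and 23 appears only in lane 4's list, so lane 4 = 23.
lane 3 and lane 8 between them cover only {5, 11} — a naked pair. Remove those values from lane 1, lane 2, lane 5, lane 6.
Determined: lane 4=23, lane 7=10. The other lanes each still have more than one consistent value. That makes 2.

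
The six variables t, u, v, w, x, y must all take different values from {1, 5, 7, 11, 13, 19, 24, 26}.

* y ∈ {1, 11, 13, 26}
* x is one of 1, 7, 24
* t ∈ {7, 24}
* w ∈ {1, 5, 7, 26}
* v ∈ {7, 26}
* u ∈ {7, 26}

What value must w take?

The 2 variables u and v are confined to {7, 26}, which locks those values in; drop them from t, w, x, y.
t's domain is down to {24}, so t = 24. Remove 24 from x.
x must be 1 (only option left). So w, y can't be 1.
So w = 5.

5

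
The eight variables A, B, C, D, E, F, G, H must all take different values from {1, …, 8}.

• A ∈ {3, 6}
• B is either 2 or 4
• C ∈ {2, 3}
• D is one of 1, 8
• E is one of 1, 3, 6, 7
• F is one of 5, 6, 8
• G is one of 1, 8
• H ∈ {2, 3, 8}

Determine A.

6

The 8 variables draw from only 8 values {1, 2, 3, 4, 5, 6, 7, 8}, so each is used; only B can be 4, hence B = 4.
The 7 still-open variables together cover exactly {1, 2, 3, 5, 6, 7, 8} — 7 values for 7 variables — and 5 appears only in F's list, so F = 5.
The 6 still-open variables together cover exactly {1, 2, 3, 6, 7, 8} — 6 values for 6 variables — and 7 appears only in E's list, so E = 7.
Among the 5 still-open variables, 6 fits only A (and all 5 values in {1, 2, 3, 6, 8} must be used), so A = 6.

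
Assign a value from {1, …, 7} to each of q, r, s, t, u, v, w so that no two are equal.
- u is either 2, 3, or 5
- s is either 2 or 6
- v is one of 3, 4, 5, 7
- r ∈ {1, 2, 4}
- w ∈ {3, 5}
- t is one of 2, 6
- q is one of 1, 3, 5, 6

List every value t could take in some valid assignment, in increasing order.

The 7 variables draw from only 7 values {1, 2, 3, 4, 5, 6, 7}, so each is used; only v can be 7, hence v = 7.
The 6 still-open variables together cover exactly {1, 2, 3, 4, 5, 6} — 6 values for 6 variables — and 4 appears only in r's list, so r = 4.
Among the 5 still-open variables, 1 fits only q (and all 5 values in {1, 2, 3, 5, 6} must be used), so q = 1.
The 2 variables s and t are confined to {2, 6}, which locks those values in; drop them from u.
No further eliminations apply; t can still be any of 2, 6.

2, 6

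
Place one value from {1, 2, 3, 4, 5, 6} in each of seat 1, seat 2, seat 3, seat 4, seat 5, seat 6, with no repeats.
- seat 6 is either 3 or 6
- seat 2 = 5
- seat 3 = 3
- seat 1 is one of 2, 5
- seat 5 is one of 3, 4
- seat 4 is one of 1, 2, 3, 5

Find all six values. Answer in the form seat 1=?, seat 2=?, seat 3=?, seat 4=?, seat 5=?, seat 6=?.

seat 1=2, seat 2=5, seat 3=3, seat 4=1, seat 5=4, seat 6=6

seat 2's domain is down to {5}, so seat 2 = 5. Remove 5 from seat 1, seat 4.
That leaves seat 3 = 3. Strike 3 from seat 4, seat 5, seat 6.
seat 5 must be 4 (only option left).
That leaves seat 6 = 6.
seat 1's domain is down to {2}, so seat 1 = 2. Remove 2 from seat 4.
That leaves seat 4 = 1.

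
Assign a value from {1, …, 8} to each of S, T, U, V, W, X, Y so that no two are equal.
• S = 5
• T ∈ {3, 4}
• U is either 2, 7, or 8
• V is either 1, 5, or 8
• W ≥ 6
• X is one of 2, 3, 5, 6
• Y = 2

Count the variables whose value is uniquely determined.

S must be 5 (only option left). Eliminate 5 elsewhere: V, X.
Y has just one choice, so Y = 2. So U, X can't be 2.
Determined: S=5, Y=2. The other variables each still have more than one consistent value. That makes 2.

2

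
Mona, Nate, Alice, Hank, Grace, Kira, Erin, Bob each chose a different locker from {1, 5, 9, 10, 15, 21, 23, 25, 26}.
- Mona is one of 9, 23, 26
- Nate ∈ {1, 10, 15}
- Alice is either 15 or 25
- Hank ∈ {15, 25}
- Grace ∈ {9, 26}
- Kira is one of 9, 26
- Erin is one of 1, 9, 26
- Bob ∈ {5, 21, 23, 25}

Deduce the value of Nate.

The 2 variables Alice and Hank are confined to {15, 25}, which locks those values in; drop them from Nate, Bob.
The 2 variables Grace and Kira are confined to {9, 26}, which locks those values in; drop them from Mona, Erin.
Mona has just one choice, so Mona = 23. Strike 23 from Bob.
Erin must be 1 (only option left). So Nate can't be 1.
So Nate = 10.

10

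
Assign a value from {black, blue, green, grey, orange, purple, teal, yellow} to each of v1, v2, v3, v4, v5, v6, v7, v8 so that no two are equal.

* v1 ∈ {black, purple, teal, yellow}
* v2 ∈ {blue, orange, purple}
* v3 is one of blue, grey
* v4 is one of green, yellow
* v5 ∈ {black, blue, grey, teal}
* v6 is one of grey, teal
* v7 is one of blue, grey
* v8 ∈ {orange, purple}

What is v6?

teal

The 8 variables together cover exactly {black, blue, green, grey, orange, purple, teal, yellow} — 8 values for 8 variables — and green appears only in v4's list, so v4 = green.
The 7 still-open variables together cover exactly {black, blue, grey, orange, purple, teal, yellow} — 7 values for 7 variables — and yellow appears only in v1's list, so v1 = yellow.
The 6 still-open variables draw from only 6 values {black, blue, grey, orange, purple, teal}, so each is used; only v5 can be black, hence v5 = black.
The 5 still-open variables together cover exactly {blue, grey, orange, purple, teal} — 5 values for 5 variables — and teal appears only in v6's list, so v6 = teal.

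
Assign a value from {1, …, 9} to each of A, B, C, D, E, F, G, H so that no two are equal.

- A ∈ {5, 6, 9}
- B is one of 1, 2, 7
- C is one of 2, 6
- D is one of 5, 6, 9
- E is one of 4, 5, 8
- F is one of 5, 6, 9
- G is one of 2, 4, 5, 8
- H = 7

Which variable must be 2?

C

H must be 7 (only option left). Eliminate 7 elsewhere: B.
The 7 still-open variables together cover exactly {1, 2, 4, 5, 6, 8, 9} — 7 values for 7 variables — and 1 appears only in B's list, so B = 1.
A, D, F between them cover only {5, 6, 9} — a naked triple. Remove those values from C, E, G.
So 2 goes to C.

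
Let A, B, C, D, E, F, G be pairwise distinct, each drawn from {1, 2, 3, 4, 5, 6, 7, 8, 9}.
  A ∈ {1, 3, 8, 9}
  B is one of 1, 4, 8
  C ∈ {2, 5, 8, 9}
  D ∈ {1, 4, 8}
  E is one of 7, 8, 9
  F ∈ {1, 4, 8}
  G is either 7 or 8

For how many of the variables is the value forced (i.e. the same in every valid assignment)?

3

B, D, F between them cover only {1, 4, 8} — a naked triple. Remove those values from A, C, E, G.
G must be 7 (only option left). Remove 7 from E.
E has just one choice, so E = 9. So A, C can't be 9.
A's domain is down to {3}, so A = 3.
Determined: A=3, E=9, G=7. The other variables each still have more than one consistent value. That makes 3.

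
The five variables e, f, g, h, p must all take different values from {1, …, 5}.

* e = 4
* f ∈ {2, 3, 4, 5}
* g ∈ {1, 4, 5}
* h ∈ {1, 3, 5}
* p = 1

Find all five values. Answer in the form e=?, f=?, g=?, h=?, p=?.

e=4, f=2, g=5, h=3, p=1

e has just one choice, so e = 4. Strike 4 from f, g.
p has just one choice, so p = 1. Remove 1 from g, h.
g has just one choice, so g = 5. Strike 5 from f, h.
h's domain is down to {3}, so h = 3. So f can't be 3.
f must be 2 (only option left).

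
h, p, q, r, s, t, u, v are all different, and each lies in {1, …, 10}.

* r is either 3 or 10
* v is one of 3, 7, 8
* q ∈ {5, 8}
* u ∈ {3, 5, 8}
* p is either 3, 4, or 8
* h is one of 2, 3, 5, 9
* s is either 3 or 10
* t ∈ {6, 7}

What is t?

r and s share exactly the 2 values {3, 10}; by pigeonhole those values go to them, so strike 3, 10 from h, p, u, v.
q and u share exactly the 2 values {5, 8}; by pigeonhole those values go to them, so strike 5, 8 from h, p, v.
p's domain is down to {4}, so p = 4.
That leaves v = 7. Remove 7 from t.
So t = 6.

6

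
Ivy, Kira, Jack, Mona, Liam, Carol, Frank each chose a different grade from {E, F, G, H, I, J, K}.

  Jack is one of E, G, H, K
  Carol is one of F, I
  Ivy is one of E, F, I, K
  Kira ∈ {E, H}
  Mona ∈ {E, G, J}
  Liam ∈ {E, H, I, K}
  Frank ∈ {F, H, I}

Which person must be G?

Among the 7 variables, J fits only Mona (and all 7 values in {E, F, G, H, I, J, K} must be used), so Mona = J.
The 6 still-open variables draw from only 6 values {E, F, G, H, I, K}, so each is used; only Jack can be G, hence Jack = G.

Jack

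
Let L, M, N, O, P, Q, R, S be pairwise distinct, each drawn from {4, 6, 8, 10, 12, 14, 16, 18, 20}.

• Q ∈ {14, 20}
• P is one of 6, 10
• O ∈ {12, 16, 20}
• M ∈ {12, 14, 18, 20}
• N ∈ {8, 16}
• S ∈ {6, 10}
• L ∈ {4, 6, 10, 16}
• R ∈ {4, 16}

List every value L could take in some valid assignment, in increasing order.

P and S share exactly the 2 values {6, 10}; by pigeonhole those values go to them, so strike 6, 10 from L.
L and R share exactly the 2 values {4, 16}; by pigeonhole those values go to them, so strike 4, 16 from N, O.
N must be 8 (only option left).
No further eliminations apply; L can still be any of 4, 16.

4, 16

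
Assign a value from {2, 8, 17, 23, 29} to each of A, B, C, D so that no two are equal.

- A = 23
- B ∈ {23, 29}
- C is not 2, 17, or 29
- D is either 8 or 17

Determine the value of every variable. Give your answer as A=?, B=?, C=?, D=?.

A=23, B=29, C=8, D=17

A's domain is down to {23}, so A = 23. Remove 23 from B, C.
That leaves B = 29.
That leaves C = 8. So D can't be 8.
D's domain is down to {17}, so D = 17.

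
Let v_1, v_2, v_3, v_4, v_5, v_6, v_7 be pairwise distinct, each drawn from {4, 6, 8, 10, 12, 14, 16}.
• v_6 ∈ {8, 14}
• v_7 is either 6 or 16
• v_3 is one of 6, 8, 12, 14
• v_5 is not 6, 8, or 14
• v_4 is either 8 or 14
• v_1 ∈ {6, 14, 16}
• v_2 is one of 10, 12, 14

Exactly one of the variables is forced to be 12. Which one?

The 7 variables draw from only 7 values {4, 6, 8, 10, 12, 14, 16}, so each is used; only v_5 can be 4, hence v_5 = 4.
Among the 6 still-open variables, 10 fits only v_2 (and all 6 values in {6, 8, 10, 12, 14, 16} must be used), so v_2 = 10.
The 5 still-open variables together cover exactly {6, 8, 12, 14, 16} — 5 values for 5 variables — and 12 appears only in v_3's list, so v_3 = 12.

v_3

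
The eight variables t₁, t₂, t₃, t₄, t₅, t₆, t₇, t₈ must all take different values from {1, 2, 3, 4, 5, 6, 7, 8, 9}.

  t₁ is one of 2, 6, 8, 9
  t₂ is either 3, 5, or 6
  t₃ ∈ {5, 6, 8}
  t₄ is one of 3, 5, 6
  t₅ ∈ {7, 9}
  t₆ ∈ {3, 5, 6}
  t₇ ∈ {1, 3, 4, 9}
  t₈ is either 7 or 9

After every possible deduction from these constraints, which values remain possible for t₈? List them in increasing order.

7, 9

The 2 variables t₅ and t₈ are confined to {7, 9}, which locks those values in; drop them from t₁, t₇.
t₂, t₄, t₆ between them cover only {3, 5, 6} — a naked triple. Remove those values from t₁, t₃, t₇.
t₃ must be 8 (only option left). Remove 8 from t₁.
t₁'s domain is down to {2}, so t₁ = 2.
No further eliminations apply; t₈ can still be any of 7, 9.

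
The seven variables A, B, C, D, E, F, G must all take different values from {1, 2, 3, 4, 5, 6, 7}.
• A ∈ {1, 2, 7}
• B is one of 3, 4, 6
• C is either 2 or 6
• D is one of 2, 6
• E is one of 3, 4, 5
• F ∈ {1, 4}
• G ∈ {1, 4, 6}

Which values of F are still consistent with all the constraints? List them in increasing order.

1, 4

The 7 variables draw from only 7 values {1, 2, 3, 4, 5, 6, 7}, so each is used; only E can be 5, hence E = 5.
Among the 6 still-open variables, 3 fits only B (and all 6 values in {1, 2, 3, 4, 6, 7} must be used), so B = 3.
The 5 still-open variables draw from only 5 values {1, 2, 4, 6, 7}, so each is used; only A can be 7, hence A = 7.
C and D between them cover only {2, 6} — a naked pair. Remove those values from G.
No further eliminations apply; F can still be any of 1, 4.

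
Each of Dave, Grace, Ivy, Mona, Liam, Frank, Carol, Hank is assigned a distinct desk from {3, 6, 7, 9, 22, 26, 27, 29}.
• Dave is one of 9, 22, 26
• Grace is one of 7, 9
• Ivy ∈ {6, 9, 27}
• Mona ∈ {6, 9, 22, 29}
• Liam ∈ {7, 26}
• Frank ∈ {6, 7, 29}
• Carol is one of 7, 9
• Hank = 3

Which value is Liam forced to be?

Hank must be 3 (only option left).
The 7 still-open variables draw from only 7 values {6, 7, 9, 22, 26, 27, 29}, so each is used; only Ivy can be 27, hence Ivy = 27.
The 2 variables Grace and Carol are confined to {7, 9}, which locks those values in; drop them from Dave, Mona, Liam, Frank.
So Liam = 26.

26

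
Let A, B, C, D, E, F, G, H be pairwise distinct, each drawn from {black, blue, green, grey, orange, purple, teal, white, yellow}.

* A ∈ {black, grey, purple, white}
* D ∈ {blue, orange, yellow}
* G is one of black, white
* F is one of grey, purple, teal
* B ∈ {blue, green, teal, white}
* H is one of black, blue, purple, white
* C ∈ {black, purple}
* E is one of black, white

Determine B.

The 2 variables E and G are confined to {black, white}, which locks those values in; drop them from A, B, C, H.
C's domain is down to {purple}, so C = purple. Strike purple from A, F, H.
That leaves H = blue. Strike blue from B, D.
That leaves A = grey. Eliminate grey elsewhere: F.
F must be teal (only option left). Remove teal from B.
So B = green.

green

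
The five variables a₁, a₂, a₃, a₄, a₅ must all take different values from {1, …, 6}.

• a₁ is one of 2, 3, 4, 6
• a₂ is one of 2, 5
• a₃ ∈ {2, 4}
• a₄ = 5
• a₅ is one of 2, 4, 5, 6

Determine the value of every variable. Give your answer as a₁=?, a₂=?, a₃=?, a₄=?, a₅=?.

a₄ has just one choice, so a₄ = 5. Strike 5 from a₂, a₅.
That leaves a₂ = 2. So a₁, a₃, a₅ can't be 2.
a₃ has just one choice, so a₃ = 4. Strike 4 from a₁, a₅.
That leaves a₅ = 6. Strike 6 from a₁.
a₁ must be 3 (only option left).

a₁=3, a₂=2, a₃=4, a₄=5, a₅=6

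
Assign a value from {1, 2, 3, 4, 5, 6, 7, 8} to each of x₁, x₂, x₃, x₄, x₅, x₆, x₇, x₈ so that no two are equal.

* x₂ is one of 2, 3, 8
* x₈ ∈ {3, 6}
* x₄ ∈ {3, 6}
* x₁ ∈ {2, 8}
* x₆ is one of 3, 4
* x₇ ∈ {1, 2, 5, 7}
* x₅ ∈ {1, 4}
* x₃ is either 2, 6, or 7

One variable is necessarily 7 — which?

The 8 variables together cover exactly {1, 2, 3, 4, 5, 6, 7, 8} — 8 values for 8 variables — and 5 appears only in x₇'s list, so x₇ = 5.
Among the 7 still-open variables, 1 fits only x₅ (and all 7 values in {1, 2, 3, 4, 6, 7, 8} must be used), so x₅ = 1.
Among the 6 still-open variables, 4 fits only x₆ (and all 6 values in {2, 3, 4, 6, 7, 8} must be used), so x₆ = 4.
The 5 still-open variables together cover exactly {2, 3, 6, 7, 8} — 5 values for 5 variables — and 7 appears only in x₃'s list, so x₃ = 7.

x₃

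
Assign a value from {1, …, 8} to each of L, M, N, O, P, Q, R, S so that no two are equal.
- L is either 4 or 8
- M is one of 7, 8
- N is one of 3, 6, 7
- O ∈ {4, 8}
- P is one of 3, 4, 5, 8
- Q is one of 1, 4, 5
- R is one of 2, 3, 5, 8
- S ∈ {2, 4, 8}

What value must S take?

2

Among the 8 variables, 1 fits only Q (and all 8 values in {1, 2, 3, 4, 5, 6, 7, 8} must be used), so Q = 1.
The 7 still-open variables together cover exactly {2, 3, 4, 5, 6, 7, 8} — 7 values for 7 variables — and 6 appears only in N's list, so N = 6.
The 6 still-open variables draw from only 6 values {2, 3, 4, 5, 7, 8}, so each is used; only M can be 7, hence M = 7.
The 2 variables L and O are confined to {4, 8}, which locks those values in; drop them from P, R, S.
So S = 2.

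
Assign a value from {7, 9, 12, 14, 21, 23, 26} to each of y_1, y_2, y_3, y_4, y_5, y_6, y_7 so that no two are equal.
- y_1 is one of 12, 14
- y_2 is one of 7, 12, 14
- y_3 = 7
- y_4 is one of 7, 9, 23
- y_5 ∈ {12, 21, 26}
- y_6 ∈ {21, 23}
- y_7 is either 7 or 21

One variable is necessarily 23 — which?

y_3 must be 7 (only option left). Remove 7 from y_2, y_4, y_7.
y_7 must be 21 (only option left). Eliminate 21 elsewhere: y_5, y_6.
So 23 goes to y_6.

y_6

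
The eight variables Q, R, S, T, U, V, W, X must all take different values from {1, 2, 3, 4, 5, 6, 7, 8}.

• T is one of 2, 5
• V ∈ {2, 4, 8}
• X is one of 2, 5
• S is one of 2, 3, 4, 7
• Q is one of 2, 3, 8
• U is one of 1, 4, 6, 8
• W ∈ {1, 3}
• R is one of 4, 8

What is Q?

3

Among the 8 variables, 6 fits only U (and all 8 values in {1, 2, 3, 4, 5, 6, 7, 8} must be used), so U = 6.
The 7 still-open variables draw from only 7 values {1, 2, 3, 4, 5, 7, 8}, so each is used; only W can be 1, hence W = 1.
The 6 still-open variables draw from only 6 values {2, 3, 4, 5, 7, 8}, so each is used; only S can be 7, hence S = 7.
The 5 still-open variables draw from only 5 values {2, 3, 4, 5, 8}, so each is used; only Q can be 3, hence Q = 3.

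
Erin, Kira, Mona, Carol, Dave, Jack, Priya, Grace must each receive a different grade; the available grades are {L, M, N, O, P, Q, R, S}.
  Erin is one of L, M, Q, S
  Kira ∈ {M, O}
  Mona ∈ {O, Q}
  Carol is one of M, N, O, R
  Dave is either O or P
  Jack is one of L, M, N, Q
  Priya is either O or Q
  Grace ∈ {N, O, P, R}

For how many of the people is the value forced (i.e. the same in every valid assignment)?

4

The 8 variables draw from only 8 values {L, M, N, O, P, Q, R, S}, so each is used; only Erin can be S, hence Erin = S.
The 7 still-open variables draw from only 7 values {L, M, N, O, P, Q, R}, so each is used; only Jack can be L, hence Jack = L.
Mona and Priya between them cover only {O, Q} — a naked pair. Remove those values from Kira, Carol, Dave, Grace.
Kira has just one choice, so Kira = M. So Carol can't be M.
Dave's domain is down to {P}, so Dave = P. So Grace can't be P.
Determined: Erin=S, Kira=M, Dave=P, Jack=L. The other people each still have more than one consistent value. That makes 4.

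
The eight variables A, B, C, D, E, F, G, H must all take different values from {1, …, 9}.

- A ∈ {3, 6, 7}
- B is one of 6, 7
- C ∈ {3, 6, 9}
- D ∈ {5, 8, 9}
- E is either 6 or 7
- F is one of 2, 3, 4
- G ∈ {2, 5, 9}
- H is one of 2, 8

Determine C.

The 8 variables together cover exactly {2, 3, 4, 5, 6, 7, 8, 9} — 8 values for 8 variables — and 4 appears only in F's list, so F = 4.
B and E share exactly the 2 values {6, 7}; by pigeonhole those values go to them, so strike 6, 7 from A, C.
A's domain is down to {3}, so A = 3. Eliminate 3 elsewhere: C.
So C = 9.

9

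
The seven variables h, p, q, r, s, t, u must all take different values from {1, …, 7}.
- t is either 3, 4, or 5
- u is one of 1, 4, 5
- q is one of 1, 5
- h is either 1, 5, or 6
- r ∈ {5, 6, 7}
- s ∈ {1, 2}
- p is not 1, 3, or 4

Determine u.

4

The 7 variables together cover exactly {1, 2, 3, 4, 5, 6, 7} — 7 values for 7 variables — and 3 appears only in t's list, so t = 3.
The 6 still-open variables together cover exactly {1, 2, 4, 5, 6, 7} — 6 values for 6 variables — and 4 appears only in u's list, so u = 4.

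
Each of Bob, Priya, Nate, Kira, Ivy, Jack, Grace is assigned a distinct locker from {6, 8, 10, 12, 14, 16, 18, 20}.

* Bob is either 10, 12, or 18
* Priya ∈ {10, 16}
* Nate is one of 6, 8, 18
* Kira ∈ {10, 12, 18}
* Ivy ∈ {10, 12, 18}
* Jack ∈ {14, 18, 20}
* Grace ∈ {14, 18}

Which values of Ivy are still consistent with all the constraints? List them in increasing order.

Bob, Kira, Ivy share exactly the 3 values {10, 12, 18}; by pigeonhole those values go to them, so strike 10, 12, 18 from Priya, Nate, Jack, Grace.
That leaves Priya = 16.
That leaves Grace = 14. Eliminate 14 elsewhere: Jack.
Jack's domain is down to {20}, so Jack = 20.
No further eliminations apply; Ivy can still be any of 10, 12, 18.

10, 12, 18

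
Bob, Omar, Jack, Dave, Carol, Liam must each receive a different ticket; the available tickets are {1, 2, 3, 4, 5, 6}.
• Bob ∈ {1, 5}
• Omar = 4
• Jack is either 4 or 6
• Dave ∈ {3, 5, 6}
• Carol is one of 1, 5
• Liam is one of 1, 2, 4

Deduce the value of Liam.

2

Omar must be 4 (only option left). Remove 4 from Jack, Liam.
Jack must be 6 (only option left). Eliminate 6 elsewhere: Dave.
Among the 4 still-open variables, 2 fits only Liam (and all 4 values in {1, 2, 3, 5} must be used), so Liam = 2.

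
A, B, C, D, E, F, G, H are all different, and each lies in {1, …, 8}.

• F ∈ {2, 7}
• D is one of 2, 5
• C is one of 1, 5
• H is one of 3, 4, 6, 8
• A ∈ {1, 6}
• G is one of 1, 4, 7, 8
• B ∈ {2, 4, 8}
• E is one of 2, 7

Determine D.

The 8 variables together cover exactly {1, 2, 3, 4, 5, 6, 7, 8} — 8 values for 8 variables — and 3 appears only in H's list, so H = 3.
Among the 7 still-open variables, 6 fits only A (and all 7 values in {1, 2, 4, 5, 6, 7, 8} must be used), so A = 6.
E and F between them cover only {2, 7} — a naked pair. Remove those values from B, D, G.
So D = 5.

5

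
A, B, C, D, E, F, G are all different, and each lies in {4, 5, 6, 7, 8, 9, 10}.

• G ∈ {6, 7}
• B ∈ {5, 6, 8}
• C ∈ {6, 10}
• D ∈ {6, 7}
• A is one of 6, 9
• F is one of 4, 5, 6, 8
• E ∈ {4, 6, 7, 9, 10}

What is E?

D and G between them cover only {6, 7} — a naked pair. Remove those values from A, B, C, E, F.
That leaves A = 9. So E can't be 9.
C's domain is down to {10}, so C = 10. So E can't be 10.
So E = 4.

4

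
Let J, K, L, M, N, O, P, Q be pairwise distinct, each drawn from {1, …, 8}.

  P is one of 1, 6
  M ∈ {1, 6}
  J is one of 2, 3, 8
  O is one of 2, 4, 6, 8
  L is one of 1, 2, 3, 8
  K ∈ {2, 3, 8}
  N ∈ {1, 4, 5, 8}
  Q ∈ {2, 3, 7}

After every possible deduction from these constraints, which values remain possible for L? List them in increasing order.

2, 3, 8

The 8 variables together cover exactly {1, 2, 3, 4, 5, 6, 7, 8} — 8 values for 8 variables — and 5 appears only in N's list, so N = 5.
The 7 still-open variables draw from only 7 values {1, 2, 3, 4, 6, 7, 8}, so each is used; only O can be 4, hence O = 4.
The 6 still-open variables draw from only 6 values {1, 2, 3, 6, 7, 8}, so each is used; only Q can be 7, hence Q = 7.
The 2 variables M and P are confined to {1, 6}, which locks those values in; drop them from L.
No further eliminations apply; L can still be any of 2, 3, 8.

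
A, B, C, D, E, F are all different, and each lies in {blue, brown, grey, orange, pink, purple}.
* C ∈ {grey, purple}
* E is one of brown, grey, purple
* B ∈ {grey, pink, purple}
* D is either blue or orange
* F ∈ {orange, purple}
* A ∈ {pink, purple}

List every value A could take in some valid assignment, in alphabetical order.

The 6 variables together cover exactly {blue, brown, grey, orange, pink, purple} — 6 values for 6 variables — and blue appears only in D's list, so D = blue.
The 5 still-open variables together cover exactly {brown, grey, orange, pink, purple} — 5 values for 5 variables — and brown appears only in E's list, so E = brown.
The 4 still-open variables together cover exactly {grey, orange, pink, purple} — 4 values for 4 variables — and orange appears only in F's list, so F = orange.
No further eliminations apply; A can still be any of pink, purple.

pink, purple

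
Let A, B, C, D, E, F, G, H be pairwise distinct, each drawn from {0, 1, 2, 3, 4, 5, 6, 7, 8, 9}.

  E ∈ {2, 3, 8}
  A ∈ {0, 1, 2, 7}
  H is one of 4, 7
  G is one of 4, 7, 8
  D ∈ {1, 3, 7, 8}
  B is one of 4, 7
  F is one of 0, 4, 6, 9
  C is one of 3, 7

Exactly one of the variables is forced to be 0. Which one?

A

B and H share exactly the 2 values {4, 7}; by pigeonhole those values go to them, so strike 4, 7 from A, C, D, F, G.
C must be 3 (only option left). Strike 3 from D, E.
G has just one choice, so G = 8. Eliminate 8 elsewhere: D, E.
D has just one choice, so D = 1. Eliminate 1 elsewhere: A.
That leaves E = 2. Remove 2 from A.
So 0 goes to A.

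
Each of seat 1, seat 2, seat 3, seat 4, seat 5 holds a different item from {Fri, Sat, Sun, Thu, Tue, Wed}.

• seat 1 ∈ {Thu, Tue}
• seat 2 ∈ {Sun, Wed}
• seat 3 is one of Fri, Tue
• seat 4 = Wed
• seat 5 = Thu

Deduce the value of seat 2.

seat 4's domain is down to {Wed}, so seat 4 = Wed. Eliminate Wed elsewhere: seat 2.
So seat 2 = Sun.

Sun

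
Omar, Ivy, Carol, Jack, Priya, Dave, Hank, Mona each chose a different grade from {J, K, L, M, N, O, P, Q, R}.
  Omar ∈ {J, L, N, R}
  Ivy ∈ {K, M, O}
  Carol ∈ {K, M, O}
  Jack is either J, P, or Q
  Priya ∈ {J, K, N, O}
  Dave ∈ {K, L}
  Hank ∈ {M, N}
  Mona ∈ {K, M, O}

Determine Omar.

Ivy, Carol, Mona share exactly the 3 values {K, M, O}; by pigeonhole those values go to them, so strike K, M, O from Priya, Dave, Hank.
Dave must be L (only option left). So Omar can't be L.
Hank has just one choice, so Hank = N. Eliminate N elsewhere: Omar, Priya.
Priya's domain is down to {J}, so Priya = J. So Omar, Jack can't be J.
So Omar = R.

R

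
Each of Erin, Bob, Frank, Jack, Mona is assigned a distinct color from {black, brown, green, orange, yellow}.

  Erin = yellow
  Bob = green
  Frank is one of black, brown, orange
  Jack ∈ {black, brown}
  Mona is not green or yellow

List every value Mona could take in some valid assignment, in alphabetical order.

Erin must be yellow (only option left).
That leaves Bob = green.
No further eliminations apply; Mona can still be any of black, brown, orange.

black, brown, orange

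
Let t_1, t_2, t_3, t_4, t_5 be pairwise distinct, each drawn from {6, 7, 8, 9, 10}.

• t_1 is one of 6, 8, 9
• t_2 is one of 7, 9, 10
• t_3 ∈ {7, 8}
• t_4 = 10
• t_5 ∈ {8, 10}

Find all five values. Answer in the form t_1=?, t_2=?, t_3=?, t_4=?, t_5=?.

t_1=6, t_2=9, t_3=7, t_4=10, t_5=8

t_4 must be 10 (only option left). Strike 10 from t_2, t_5.
t_5 has just one choice, so t_5 = 8. Remove 8 from t_1, t_3.
t_3 must be 7 (only option left). Eliminate 7 elsewhere: t_2.
t_2's domain is down to {9}, so t_2 = 9. Eliminate 9 elsewhere: t_1.
t_1's domain is down to {6}, so t_1 = 6.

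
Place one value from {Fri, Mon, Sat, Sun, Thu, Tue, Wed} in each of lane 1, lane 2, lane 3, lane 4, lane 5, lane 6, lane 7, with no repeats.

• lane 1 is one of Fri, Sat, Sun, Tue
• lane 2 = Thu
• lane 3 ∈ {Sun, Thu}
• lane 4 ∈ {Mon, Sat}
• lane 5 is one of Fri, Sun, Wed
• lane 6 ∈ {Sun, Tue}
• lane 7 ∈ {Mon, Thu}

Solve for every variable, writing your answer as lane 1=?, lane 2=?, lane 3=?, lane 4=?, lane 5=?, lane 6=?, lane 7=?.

lane 2 must be Thu (only option left). So lane 3, lane 7 can't be Thu.
That leaves lane 3 = Sun. Eliminate Sun elsewhere: lane 1, lane 5, lane 6.
lane 6's domain is down to {Tue}, so lane 6 = Tue. Strike Tue from lane 1.
lane 7 has just one choice, so lane 7 = Mon. So lane 4 can't be Mon.
lane 4's domain is down to {Sat}, so lane 4 = Sat. Remove Sat from lane 1.
lane 1 must be Fri (only option left). Eliminate Fri elsewhere: lane 5.
lane 5 must be Wed (only option left).

lane 1=Fri, lane 2=Thu, lane 3=Sun, lane 4=Sat, lane 5=Wed, lane 6=Tue, lane 7=Mon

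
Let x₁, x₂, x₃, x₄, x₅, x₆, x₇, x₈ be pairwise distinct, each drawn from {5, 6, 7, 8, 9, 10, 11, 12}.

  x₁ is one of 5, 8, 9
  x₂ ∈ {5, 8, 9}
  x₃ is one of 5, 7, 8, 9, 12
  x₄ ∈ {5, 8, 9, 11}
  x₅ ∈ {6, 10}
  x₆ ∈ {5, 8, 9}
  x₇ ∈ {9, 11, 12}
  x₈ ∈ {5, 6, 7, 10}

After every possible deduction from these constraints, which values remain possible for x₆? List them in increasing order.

x₁, x₂, x₆ between them cover only {5, 8, 9} — a naked triple. Remove those values from x₃, x₄, x₇, x₈.
That leaves x₄ = 11. Eliminate 11 elsewhere: x₇.
x₇ has just one choice, so x₇ = 12. Strike 12 from x₃.
x₃ has just one choice, so x₃ = 7. Remove 7 from x₈.
No further eliminations apply; x₆ can still be any of 5, 8, 9.

5, 8, 9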